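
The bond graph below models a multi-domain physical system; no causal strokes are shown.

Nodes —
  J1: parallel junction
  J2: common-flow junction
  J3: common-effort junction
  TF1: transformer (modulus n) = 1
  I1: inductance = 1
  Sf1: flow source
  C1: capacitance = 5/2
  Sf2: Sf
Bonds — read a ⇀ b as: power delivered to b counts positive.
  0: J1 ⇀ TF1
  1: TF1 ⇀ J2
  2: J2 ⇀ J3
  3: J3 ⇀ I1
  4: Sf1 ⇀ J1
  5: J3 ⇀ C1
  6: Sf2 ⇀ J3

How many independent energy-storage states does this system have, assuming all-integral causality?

2  (C1, I1 all integral)

β4 |Sf1  (Sf1: flow source, stroke at near end)
β6 |Sf2  (source Sf2 imposes f)
β0 |J1  (only one effort-in slot at J1)
β1 |TF1  (TF TF1: opposite of bond 0)
β2 |J2  (J2 flow already set via bond 1)
β3 |I1  (I1 outputs flow p/I1)
β5 |J3  (closing 0-jn rule on J3)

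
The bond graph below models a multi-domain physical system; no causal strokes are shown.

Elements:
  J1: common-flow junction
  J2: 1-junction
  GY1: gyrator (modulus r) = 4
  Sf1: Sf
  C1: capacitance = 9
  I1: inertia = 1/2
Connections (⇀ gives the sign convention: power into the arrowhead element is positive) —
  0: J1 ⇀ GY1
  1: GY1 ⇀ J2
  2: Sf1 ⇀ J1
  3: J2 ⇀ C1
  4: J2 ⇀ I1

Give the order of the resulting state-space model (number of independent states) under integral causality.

#2 stroke at Sf1  (Sf1 (Sf) sets flow on bond)
#0 stroke at J1  (J1 flow already set via bond 2)
#1 stroke at J2  (GY1 both-in/both-out from 0)
#3 stroke at J2  (C1 integral (e out))
#4 stroke at I1  (J2: last free bond brings flow in)

2  (C1, I1 all integral)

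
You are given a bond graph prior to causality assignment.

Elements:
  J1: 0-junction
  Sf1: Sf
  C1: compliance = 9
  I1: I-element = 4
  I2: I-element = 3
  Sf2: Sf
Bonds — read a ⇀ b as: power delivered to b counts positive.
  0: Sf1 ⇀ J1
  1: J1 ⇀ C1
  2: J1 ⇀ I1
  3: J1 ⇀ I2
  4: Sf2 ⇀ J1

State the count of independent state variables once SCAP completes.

#0 |Sf1  (source Sf1 imposes f)
#4 |Sf2  (Sf2 fixes flow; stroke at Sf2)
#1 |J1  (prefer integral on C1)
#2 |I1  (J1: bond 1 brought effort, rest push out)
#3 |I2  (common-e at J1 fixed by 1)

3  (C1, I1, I2 all integral)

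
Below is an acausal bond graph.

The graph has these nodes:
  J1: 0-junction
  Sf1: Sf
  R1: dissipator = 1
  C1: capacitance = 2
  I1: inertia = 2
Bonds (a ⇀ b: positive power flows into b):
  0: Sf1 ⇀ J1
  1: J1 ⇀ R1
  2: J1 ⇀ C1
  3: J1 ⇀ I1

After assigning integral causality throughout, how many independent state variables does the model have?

#0 stroke at Sf1  (source Sf1 imposes f)
#2 stroke at J1  (C1: C, integral causality)
#1 stroke at R1  (J1 effort already set via bond 2)
#3 stroke at I1  (J1: bond 2 brought effort, rest push out)

2  (C1, I1 all integral)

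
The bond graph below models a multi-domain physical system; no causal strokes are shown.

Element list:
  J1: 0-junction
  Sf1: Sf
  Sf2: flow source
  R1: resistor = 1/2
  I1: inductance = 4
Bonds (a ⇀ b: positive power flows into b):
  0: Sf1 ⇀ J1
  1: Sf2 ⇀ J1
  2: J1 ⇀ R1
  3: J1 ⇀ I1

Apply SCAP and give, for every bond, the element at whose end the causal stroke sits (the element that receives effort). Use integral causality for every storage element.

bond 0 |Sf1  (Sf1 fixes flow; stroke at Sf1)
bond 1 |Sf2  (source Sf2 imposes f)
bond 3 |I1  (I1: I, integral causality)
bond 2 |J1  (J1 needs exactly one e-in)

b0 stroke→Sf1
b1 stroke→Sf2
b2 stroke→J1
b3 stroke→I1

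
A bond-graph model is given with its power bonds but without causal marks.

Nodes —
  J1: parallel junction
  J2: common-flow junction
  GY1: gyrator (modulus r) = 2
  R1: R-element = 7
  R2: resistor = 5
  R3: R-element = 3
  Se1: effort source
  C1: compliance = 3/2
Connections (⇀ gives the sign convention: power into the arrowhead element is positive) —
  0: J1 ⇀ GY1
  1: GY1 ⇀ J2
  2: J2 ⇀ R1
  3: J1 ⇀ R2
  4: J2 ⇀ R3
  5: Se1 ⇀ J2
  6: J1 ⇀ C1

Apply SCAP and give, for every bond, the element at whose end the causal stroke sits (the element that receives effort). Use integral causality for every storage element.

b5 stroke at J2  (Se1 (Se) sets effort on bond)
b6 stroke at J1  (prefer integral on C1)
b0 stroke at GY1  (0-jn J1 has e-setter on 6)
b3 stroke at R2  (0-jn J1 has e-setter on 6)
b1 stroke at GY1  (GY1 both-in/both-out from 0)
b2 stroke at J2  (common-f at J2 fixed by 1)
b4 stroke at J2  (common-f at J2 fixed by 1)

#0 →GY1
#1 →GY1
#2 →J2
#3 →R2
#4 →J2
#5 →J2
#6 →J1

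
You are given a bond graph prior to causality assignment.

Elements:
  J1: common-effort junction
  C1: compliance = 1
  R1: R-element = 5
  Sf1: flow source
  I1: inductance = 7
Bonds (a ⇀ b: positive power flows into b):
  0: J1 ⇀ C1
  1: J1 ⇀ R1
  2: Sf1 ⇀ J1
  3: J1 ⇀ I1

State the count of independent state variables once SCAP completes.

bond 2 stroke→Sf1  (Sf1: flow source, stroke at near end)
bond 0 stroke→J1  (C1: C, integral causality)
bond 1 stroke→R1  (0-jn J1 has e-setter on 0)
bond 3 stroke→I1  (common-e at J1 fixed by 0)

2  (C1, I1 all integral)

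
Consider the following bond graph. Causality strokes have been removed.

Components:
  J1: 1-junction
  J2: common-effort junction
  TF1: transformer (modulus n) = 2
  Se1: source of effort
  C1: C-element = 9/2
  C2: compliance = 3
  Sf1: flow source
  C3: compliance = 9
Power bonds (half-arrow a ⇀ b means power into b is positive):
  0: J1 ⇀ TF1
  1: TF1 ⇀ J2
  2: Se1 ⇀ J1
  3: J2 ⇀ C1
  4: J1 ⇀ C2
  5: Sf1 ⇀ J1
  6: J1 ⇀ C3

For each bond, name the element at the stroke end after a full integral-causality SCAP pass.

#0 stroke at J1
#1 stroke at TF1
#2 stroke at J1
#3 stroke at J2
#4 stroke at J1
#5 stroke at Sf1
#6 stroke at J1

β2 stroke→J1  (Se1 (Se) sets effort on bond)
β5 stroke→Sf1  (Sf1 (Sf) sets flow on bond)
β0 stroke→J1  (J1 flow already set via bond 5)
β4 stroke→J1  (J1: bond 5 brought flow, rest push out)
β6 stroke→J1  (J1: bond 5 brought flow, rest push out)
β1 stroke→TF1  (TF1: transformer flips bond 0)
β3 stroke→J2  (J2: last free bond brings effort in)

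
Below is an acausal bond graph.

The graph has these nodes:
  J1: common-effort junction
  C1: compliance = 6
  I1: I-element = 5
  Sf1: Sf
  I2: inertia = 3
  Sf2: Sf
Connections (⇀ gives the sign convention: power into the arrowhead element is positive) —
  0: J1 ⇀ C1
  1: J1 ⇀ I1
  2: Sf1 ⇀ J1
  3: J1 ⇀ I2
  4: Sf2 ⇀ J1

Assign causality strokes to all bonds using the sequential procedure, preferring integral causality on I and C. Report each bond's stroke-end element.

bond 2 |Sf1  (Sf1 fixes flow; stroke at Sf1)
bond 4 |Sf2  (source Sf2 imposes f)
bond 0 |J1  (prefer integral on C1)
bond 1 |I1  (0-jn J1 has e-setter on 0)
bond 3 |I2  (J1 effort already set via bond 0)

#0 stroke at J1
#1 stroke at I1
#2 stroke at Sf1
#3 stroke at I2
#4 stroke at Sf2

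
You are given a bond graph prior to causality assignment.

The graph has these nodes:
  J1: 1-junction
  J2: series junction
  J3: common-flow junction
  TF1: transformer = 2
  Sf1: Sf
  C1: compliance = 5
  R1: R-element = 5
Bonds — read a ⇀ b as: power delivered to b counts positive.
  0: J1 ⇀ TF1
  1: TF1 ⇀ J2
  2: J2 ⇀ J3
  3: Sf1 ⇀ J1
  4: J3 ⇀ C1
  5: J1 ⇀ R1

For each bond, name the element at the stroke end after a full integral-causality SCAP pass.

#3 stroke at Sf1  (Sf1 (Sf) sets flow on bond)
#0 stroke at J1  (J1 flow already set via bond 3)
#5 stroke at J1  (J1 flow already set via bond 3)
#1 stroke at TF1  (TF1 one-in-one-out from 0)
#2 stroke at J2  (J2: bond 1 brought flow, rest push out)
#4 stroke at J3  (J3 flow already set via bond 2)

bond 0 →J1
bond 1 →TF1
bond 2 →J2
bond 3 →Sf1
bond 4 →J3
bond 5 →J1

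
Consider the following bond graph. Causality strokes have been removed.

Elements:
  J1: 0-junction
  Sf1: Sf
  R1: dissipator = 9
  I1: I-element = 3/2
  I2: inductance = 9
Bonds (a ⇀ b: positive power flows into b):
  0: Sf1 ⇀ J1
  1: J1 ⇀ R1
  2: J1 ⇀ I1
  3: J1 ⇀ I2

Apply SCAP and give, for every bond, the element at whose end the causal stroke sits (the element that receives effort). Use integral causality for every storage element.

bond 0 stroke→Sf1
bond 1 stroke→J1
bond 2 stroke→I1
bond 3 stroke→I2

b0 stroke→Sf1  (Sf1 fixes flow; stroke at Sf1)
b2 stroke→I1  (I1 integral (f out))
b3 stroke→I2  (I2 outputs flow p/I2)
b1 stroke→J1  (only one effort-in slot at J1)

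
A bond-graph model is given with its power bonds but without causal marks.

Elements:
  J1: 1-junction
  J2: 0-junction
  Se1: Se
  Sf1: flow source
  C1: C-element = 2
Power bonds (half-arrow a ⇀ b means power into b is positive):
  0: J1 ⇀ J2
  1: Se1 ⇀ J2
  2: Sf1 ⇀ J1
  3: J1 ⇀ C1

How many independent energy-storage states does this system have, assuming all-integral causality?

bond 1 |J2  (Se1: effort source, stroke at far end)
bond 2 |Sf1  (Sf1 fixes flow; stroke at Sf1)
bond 0 |J1  (1-jn J1 has f-setter on 2)
bond 3 |J1  (J1: bond 2 brought flow, rest push out)

1  (C1 all integral)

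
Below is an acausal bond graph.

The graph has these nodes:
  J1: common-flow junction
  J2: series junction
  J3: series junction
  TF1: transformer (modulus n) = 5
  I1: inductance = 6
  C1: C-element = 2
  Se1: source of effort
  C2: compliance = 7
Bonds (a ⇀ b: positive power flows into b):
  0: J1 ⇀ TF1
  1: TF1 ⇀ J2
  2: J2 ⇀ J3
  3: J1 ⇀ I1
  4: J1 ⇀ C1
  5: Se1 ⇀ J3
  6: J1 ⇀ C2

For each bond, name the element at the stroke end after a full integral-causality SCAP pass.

bond 0 →J1
bond 1 →TF1
bond 2 →J2
bond 3 →I1
bond 4 →J1
bond 5 →J3
bond 6 →J1

β5 stroke→J3  (source Se1 imposes e)
β2 stroke→J2  (closing 1-jn rule on J3)
β1 stroke→TF1  (J2 needs exactly one f-in)
β0 stroke→J1  (TF1: transformer flips bond 1)
β3 stroke→I1  (I1: I, integral causality)
β4 stroke→J1  (J1 flow already set via bond 3)
β6 stroke→J1  (J1: bond 3 brought flow, rest push out)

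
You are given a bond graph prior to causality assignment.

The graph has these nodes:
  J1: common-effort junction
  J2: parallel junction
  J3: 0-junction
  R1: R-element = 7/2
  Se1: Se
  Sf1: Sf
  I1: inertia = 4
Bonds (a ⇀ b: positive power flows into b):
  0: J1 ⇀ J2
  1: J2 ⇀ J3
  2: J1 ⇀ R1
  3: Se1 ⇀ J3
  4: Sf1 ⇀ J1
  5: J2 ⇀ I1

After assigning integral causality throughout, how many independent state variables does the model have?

1  (I1 all integral)

bond 3 |J3  (Se1: effort source, stroke at far end)
bond 4 |Sf1  (Sf1: flow source, stroke at near end)
bond 1 |J2  (J3 effort already set via bond 3)
bond 0 |J1  (J2: bond 1 brought effort, rest push out)
bond 5 |I1  (0-jn J2 has e-setter on 1)
bond 2 |R1  (J1 effort already set via bond 0)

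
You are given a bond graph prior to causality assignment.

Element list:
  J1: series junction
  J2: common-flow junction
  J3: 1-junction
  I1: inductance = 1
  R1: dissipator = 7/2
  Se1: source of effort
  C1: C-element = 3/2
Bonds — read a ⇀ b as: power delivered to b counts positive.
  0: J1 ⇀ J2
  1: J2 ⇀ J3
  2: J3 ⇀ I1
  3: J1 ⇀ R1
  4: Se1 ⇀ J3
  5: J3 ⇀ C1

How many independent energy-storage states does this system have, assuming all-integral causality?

2  (C1, I1 all integral)

β4 |J3  (source Se1 imposes e)
β2 |I1  (I1: I, integral causality)
β1 |J3  (1-jn J3 has f-setter on 2)
β5 |J3  (J3 flow already set via bond 2)
β0 |J2  (J2 flow already set via bond 1)
β3 |J1  (J1 flow already set via bond 0)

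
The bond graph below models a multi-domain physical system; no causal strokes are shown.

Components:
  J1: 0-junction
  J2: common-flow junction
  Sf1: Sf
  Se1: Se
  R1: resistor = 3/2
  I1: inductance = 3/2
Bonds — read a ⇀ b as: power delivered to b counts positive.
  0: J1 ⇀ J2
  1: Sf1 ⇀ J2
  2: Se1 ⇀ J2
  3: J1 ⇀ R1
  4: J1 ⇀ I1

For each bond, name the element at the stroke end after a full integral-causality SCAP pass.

β1 stroke→Sf1  (Sf1 (Sf) sets flow on bond)
β2 stroke→J2  (Se1: effort source, stroke at far end)
β0 stroke→J2  (1-jn J2 has f-setter on 1)
β4 stroke→I1  (I1 outputs flow p/I1)
β3 stroke→J1  (J1: last free bond brings effort in)

#0 stroke at J2
#1 stroke at Sf1
#2 stroke at J2
#3 stroke at J1
#4 stroke at I1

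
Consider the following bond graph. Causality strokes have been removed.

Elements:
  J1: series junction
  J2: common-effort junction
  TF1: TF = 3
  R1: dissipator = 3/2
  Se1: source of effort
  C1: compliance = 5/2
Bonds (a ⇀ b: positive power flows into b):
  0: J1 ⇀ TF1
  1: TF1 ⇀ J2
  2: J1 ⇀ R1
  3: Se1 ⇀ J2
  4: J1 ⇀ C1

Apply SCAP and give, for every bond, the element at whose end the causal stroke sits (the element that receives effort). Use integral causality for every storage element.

β3 →J2  (source Se1 imposes e)
β1 →TF1  (J2: bond 3 brought effort, rest push out)
β0 →J1  (TF1 one-in-one-out from 1)
β4 →J1  (prefer integral on C1)
β2 →R1  (only one flow-in slot at J1)

β0 →J1
β1 →TF1
β2 →R1
β3 →J2
β4 →J1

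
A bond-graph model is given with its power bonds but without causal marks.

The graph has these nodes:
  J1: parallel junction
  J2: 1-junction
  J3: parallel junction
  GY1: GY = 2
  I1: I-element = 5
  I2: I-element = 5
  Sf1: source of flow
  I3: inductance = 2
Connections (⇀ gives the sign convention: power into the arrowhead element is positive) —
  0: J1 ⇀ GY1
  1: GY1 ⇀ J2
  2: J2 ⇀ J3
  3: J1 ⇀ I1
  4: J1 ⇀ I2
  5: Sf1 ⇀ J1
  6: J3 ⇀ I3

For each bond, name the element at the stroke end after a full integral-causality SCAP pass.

β0 |J1
β1 |J2
β2 |J3
β3 |I1
β4 |I2
β5 |Sf1
β6 |I3

b5 |Sf1  (Sf1 (Sf) sets flow on bond)
b3 |I1  (I1: I, integral causality)
b4 |I2  (prefer integral on I2)
b0 |J1  (J1 needs exactly one e-in)
b1 |J2  (GY1: gyrator matches bond 0)
b2 |J3  (J2: last free bond brings flow in)
b6 |I3  (J3: bond 2 brought effort, rest push out)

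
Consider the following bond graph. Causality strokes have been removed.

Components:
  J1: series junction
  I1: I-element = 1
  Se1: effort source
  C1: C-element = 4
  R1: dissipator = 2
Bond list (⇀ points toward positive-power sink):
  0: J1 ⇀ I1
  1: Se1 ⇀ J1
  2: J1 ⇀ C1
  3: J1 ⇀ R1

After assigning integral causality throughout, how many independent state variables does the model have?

β1 stroke at J1  (source Se1 imposes e)
β0 stroke at I1  (prefer integral on I1)
β2 stroke at J1  (J1: bond 0 brought flow, rest push out)
β3 stroke at J1  (J1: bond 0 brought flow, rest push out)

2  (C1, I1 all integral)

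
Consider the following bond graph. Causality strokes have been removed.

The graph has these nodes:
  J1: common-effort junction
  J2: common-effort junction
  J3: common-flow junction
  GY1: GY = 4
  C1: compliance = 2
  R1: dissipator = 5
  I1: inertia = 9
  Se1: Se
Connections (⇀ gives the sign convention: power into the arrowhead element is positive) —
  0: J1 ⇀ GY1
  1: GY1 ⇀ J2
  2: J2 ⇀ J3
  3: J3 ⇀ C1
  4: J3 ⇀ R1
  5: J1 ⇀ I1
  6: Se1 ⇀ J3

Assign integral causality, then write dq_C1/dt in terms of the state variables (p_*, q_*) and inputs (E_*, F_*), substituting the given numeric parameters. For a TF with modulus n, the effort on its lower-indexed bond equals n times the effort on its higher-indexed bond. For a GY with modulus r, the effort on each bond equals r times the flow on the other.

bond 6 stroke at J3  (source Se1 imposes e)
bond 3 stroke at J3  (C1: C, integral causality)
bond 5 stroke at I1  (I1 outputs flow p/I1)
bond 0 stroke at J1  (closing 0-jn rule on J1)
bond 1 stroke at J2  (GY GY1: same side as bond 0)
bond 2 stroke at J3  (J2: bond 1 brought effort, rest push out)
bond 4 stroke at R1  (only one flow-in slot at J3)

dq_C1/dt = E_Se1/5 - 4*p_I1/45 - q_C1/10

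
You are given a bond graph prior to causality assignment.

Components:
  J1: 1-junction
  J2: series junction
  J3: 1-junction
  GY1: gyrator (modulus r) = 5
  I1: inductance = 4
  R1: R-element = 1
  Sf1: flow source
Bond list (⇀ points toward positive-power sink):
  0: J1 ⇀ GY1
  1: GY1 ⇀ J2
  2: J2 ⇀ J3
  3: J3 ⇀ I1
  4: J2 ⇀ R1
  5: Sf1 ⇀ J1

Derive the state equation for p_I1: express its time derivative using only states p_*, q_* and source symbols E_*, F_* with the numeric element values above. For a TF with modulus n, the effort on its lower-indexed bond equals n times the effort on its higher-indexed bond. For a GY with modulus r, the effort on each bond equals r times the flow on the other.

dp_I1/dt = 5*F_Sf1 - p_I1/4

bond 5 →Sf1  (Sf1 fixes flow; stroke at Sf1)
bond 0 →J1  (J1: bond 5 brought flow, rest push out)
bond 1 →J2  (GY GY1: same side as bond 0)
bond 3 →I1  (I1 integral (f out))
bond 2 →J3  (J3 flow already set via bond 3)
bond 4 →J2  (1-jn J2 has f-setter on 2)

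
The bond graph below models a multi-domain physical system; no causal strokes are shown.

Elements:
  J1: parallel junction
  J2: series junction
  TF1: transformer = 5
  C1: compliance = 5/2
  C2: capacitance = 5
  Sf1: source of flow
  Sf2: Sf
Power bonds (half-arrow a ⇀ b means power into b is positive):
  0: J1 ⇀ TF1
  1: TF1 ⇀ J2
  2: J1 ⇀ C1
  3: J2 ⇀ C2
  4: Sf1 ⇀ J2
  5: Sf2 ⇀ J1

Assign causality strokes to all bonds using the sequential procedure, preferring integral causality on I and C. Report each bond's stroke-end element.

β4 |Sf1  (Sf1: flow source, stroke at near end)
β5 |Sf2  (Sf2: flow source, stroke at near end)
β1 |J2  (J2: bond 4 brought flow, rest push out)
β3 |J2  (J2 flow already set via bond 4)
β0 |TF1  (TF1: transformer flips bond 1)
β2 |J1  (J1 needs exactly one e-in)

β0 |TF1
β1 |J2
β2 |J1
β3 |J2
β4 |Sf1
β5 |Sf2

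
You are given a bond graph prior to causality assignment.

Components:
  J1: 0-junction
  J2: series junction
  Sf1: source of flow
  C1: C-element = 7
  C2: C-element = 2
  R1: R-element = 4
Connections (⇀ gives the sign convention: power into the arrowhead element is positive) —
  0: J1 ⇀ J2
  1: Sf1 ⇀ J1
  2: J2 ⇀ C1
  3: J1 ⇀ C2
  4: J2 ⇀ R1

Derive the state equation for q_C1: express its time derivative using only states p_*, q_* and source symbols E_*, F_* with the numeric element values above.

dq_C1/dt = -q_C1/28 + q_C2/8

#1 stroke at Sf1  (Sf1 (Sf) sets flow on bond)
#2 stroke at J2  (prefer integral on C1)
#3 stroke at J1  (C2 integral (e out))
#0 stroke at J2  (common-e at J1 fixed by 3)
#4 stroke at R1  (only one flow-in slot at J2)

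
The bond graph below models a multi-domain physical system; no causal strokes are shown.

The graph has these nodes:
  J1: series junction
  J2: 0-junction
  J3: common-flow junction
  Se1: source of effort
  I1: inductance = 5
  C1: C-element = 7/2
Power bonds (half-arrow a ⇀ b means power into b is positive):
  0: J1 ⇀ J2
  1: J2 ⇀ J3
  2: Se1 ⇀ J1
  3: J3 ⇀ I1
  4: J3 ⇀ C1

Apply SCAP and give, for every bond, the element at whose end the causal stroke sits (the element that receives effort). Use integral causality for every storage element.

β0 stroke at J2
β1 stroke at J3
β2 stroke at J1
β3 stroke at I1
β4 stroke at J3

bond 2 →J1  (source Se1 imposes e)
bond 0 →J2  (J1 needs exactly one f-in)
bond 1 →J3  (0-jn J2 has e-setter on 0)
bond 3 →I1  (I1: I, integral causality)
bond 4 →J3  (J3 flow already set via bond 3)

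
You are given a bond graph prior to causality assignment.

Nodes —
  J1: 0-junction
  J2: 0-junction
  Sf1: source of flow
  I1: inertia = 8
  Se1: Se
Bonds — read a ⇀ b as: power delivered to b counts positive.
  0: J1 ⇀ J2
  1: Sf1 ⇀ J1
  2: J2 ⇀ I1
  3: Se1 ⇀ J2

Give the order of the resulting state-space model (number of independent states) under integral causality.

1  (I1 all integral)

b1 →Sf1  (Sf1 fixes flow; stroke at Sf1)
b3 →J2  (Se1: effort source, stroke at far end)
b0 →J1  (J1 needs exactly one e-in)
b2 →I1  (J2 effort already set via bond 3)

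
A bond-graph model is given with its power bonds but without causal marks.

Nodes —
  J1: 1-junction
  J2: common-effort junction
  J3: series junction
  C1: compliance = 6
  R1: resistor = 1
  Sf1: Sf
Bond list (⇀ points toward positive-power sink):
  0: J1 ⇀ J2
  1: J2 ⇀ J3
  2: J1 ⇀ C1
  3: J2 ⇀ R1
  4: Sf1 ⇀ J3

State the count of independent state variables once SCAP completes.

#4 stroke→Sf1  (source Sf1 imposes f)
#1 stroke→J3  (J3: bond 4 brought flow, rest push out)
#2 stroke→J1  (C1 outputs effort q/C1)
#0 stroke→J2  (J1: last free bond brings flow in)
#3 stroke→R1  (J2: bond 0 brought effort, rest push out)

1  (C1 all integral)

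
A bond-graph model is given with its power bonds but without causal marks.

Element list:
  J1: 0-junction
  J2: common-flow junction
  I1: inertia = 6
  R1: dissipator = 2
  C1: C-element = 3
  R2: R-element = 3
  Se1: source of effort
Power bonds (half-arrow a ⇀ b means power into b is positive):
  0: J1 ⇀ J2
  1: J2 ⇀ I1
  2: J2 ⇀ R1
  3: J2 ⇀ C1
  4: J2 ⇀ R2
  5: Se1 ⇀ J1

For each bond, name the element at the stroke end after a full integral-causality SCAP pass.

bond 0 →J2
bond 1 →I1
bond 2 →J2
bond 3 →J2
bond 4 →J2
bond 5 →J1

b5 stroke at J1  (Se1: effort source, stroke at far end)
b0 stroke at J2  (J1 effort already set via bond 5)
b1 stroke at I1  (prefer integral on I1)
b2 stroke at J2  (1-jn J2 has f-setter on 1)
b3 stroke at J2  (1-jn J2 has f-setter on 1)
b4 stroke at J2  (1-jn J2 has f-setter on 1)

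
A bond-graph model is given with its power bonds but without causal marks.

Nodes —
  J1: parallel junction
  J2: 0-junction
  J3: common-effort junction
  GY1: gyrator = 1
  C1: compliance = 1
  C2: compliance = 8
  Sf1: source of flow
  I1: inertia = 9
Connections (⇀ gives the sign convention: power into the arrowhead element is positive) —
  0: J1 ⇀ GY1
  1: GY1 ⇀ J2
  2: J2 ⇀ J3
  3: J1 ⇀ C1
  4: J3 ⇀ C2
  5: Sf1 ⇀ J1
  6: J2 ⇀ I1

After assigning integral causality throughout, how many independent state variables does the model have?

3  (C1, C2, I1 all integral)

β5 stroke→Sf1  (source Sf1 imposes f)
β3 stroke→J1  (C1 integral (e out))
β0 stroke→GY1  (common-e at J1 fixed by 3)
β1 stroke→GY1  (GY GY1: same side as bond 0)
β4 stroke→J3  (prefer integral on C2)
β2 stroke→J2  (J3: bond 4 brought effort, rest push out)
β6 stroke→I1  (0-jn J2 has e-setter on 2)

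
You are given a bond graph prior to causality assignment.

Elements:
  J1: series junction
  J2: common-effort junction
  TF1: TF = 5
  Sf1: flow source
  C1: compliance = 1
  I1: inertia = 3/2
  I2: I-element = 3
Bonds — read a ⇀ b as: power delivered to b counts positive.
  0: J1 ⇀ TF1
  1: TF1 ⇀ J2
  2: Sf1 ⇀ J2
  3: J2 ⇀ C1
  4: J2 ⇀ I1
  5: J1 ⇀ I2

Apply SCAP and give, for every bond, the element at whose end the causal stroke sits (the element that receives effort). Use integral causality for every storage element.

#2 stroke at Sf1  (Sf1 fixes flow; stroke at Sf1)
#3 stroke at J2  (C1: C, integral causality)
#1 stroke at TF1  (0-jn J2 has e-setter on 3)
#4 stroke at I1  (J2: bond 3 brought effort, rest push out)
#0 stroke at J1  (TF1 one-in-one-out from 1)
#5 stroke at I2  (only one flow-in slot at J1)

#0 |J1
#1 |TF1
#2 |Sf1
#3 |J2
#4 |I1
#5 |I2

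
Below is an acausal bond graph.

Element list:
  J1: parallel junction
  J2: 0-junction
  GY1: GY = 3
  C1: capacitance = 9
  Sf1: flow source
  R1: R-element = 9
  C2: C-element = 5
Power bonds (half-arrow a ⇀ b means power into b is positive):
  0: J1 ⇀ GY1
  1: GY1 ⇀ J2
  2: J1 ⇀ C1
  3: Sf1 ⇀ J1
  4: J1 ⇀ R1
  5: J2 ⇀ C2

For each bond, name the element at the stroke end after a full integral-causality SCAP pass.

β0 →GY1
β1 →GY1
β2 →J1
β3 →Sf1
β4 →R1
β5 →J2

b3 stroke at Sf1  (Sf1 fixes flow; stroke at Sf1)
b2 stroke at J1  (C1: C, integral causality)
b0 stroke at GY1  (J1 effort already set via bond 2)
b4 stroke at R1  (J1 effort already set via bond 2)
b1 stroke at GY1  (through GY1, causality inverts; strokes same side of GY1)
b5 stroke at J2  (J2: last free bond brings effort in)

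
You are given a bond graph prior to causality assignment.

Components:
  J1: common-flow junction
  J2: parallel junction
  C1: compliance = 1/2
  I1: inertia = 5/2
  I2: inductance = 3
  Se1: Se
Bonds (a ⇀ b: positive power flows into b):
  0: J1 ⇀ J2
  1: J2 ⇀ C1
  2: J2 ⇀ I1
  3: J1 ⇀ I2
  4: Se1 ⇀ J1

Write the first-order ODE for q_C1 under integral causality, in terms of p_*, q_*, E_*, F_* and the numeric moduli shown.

dq_C1/dt = -2*p_I1/5 + p_I2/3

b4 stroke→J1  (Se1 (Se) sets effort on bond)
b1 stroke→J2  (C1 outputs effort q/C1)
b0 stroke→J1  (common-e at J2 fixed by 1)
b2 stroke→I1  (J2 effort already set via bond 1)
b3 stroke→I2  (closing 1-jn rule on J1)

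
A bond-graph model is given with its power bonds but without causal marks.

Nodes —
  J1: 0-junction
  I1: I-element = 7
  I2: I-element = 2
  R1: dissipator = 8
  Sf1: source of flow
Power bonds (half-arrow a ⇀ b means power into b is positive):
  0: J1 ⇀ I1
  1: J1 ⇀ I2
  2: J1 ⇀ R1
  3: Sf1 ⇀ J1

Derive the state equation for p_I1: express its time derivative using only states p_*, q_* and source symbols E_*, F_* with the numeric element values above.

β3 stroke→Sf1  (Sf1: flow source, stroke at near end)
β0 stroke→I1  (I1 outputs flow p/I1)
β1 stroke→I2  (prefer integral on I2)
β2 stroke→J1  (only one effort-in slot at J1)

dp_I1/dt = 8*F_Sf1 - 8*p_I1/7 - 4*p_I2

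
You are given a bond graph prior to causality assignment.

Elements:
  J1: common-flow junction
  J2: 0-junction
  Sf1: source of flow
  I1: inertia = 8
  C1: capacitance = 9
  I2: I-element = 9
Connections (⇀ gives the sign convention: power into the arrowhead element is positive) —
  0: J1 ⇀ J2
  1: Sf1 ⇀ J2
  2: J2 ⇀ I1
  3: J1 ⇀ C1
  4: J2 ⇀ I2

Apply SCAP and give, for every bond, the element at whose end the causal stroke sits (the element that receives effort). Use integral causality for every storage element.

β1 →Sf1  (source Sf1 imposes f)
β2 →I1  (I1 outputs flow p/I1)
β3 →J1  (prefer integral on C1)
β0 →J2  (closing 1-jn rule on J1)
β4 →I2  (J2 effort already set via bond 0)

β0 |J2
β1 |Sf1
β2 |I1
β3 |J1
β4 |I2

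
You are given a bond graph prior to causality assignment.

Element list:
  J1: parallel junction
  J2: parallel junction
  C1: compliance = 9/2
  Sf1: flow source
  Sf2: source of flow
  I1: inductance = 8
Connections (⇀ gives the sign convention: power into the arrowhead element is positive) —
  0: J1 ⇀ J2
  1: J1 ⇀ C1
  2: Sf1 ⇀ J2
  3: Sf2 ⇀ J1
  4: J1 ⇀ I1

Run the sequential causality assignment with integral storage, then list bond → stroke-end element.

b0 →J2
b1 →J1
b2 →Sf1
b3 →Sf2
b4 →I1

β2 →Sf1  (Sf1 (Sf) sets flow on bond)
β3 →Sf2  (Sf2 fixes flow; stroke at Sf2)
β0 →J2  (closing 0-jn rule on J2)
β1 →J1  (C1 integral (e out))
β4 →I1  (0-jn J1 has e-setter on 1)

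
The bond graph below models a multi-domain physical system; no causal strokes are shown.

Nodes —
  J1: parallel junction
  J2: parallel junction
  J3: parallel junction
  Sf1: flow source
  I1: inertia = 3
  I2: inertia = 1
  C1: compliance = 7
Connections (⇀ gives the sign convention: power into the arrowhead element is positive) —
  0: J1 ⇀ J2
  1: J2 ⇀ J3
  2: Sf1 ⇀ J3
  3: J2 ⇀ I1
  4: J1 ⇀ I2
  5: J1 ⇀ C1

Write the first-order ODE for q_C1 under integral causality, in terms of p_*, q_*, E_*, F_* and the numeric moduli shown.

dq_C1/dt = F_Sf1 - p_I1/3 - p_I2

#2 stroke→Sf1  (Sf1 (Sf) sets flow on bond)
#1 stroke→J3  (J3 needs exactly one e-in)
#3 stroke→I1  (prefer integral on I1)
#0 stroke→J2  (only one effort-in slot at J2)
#4 stroke→I2  (I2: I, integral causality)
#5 stroke→J1  (only one effort-in slot at J1)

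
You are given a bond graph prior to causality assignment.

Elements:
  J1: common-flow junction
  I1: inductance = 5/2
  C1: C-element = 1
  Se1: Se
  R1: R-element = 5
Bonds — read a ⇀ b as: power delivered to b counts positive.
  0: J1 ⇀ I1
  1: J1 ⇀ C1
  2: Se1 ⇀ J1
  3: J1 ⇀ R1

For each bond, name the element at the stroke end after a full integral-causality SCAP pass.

b2 |J1  (source Se1 imposes e)
b0 |I1  (I1: I, integral causality)
b1 |J1  (common-f at J1 fixed by 0)
b3 |J1  (1-jn J1 has f-setter on 0)

#0 stroke→I1
#1 stroke→J1
#2 stroke→J1
#3 stroke→J1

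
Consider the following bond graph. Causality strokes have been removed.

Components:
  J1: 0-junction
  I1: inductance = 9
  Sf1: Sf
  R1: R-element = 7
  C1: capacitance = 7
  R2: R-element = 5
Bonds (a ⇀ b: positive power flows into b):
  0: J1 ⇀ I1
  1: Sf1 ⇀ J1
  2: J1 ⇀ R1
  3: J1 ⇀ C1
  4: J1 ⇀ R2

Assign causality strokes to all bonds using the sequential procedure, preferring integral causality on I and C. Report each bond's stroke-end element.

bond 0 stroke→I1
bond 1 stroke→Sf1
bond 2 stroke→R1
bond 3 stroke→J1
bond 4 stroke→R2

bond 1 →Sf1  (Sf1 (Sf) sets flow on bond)
bond 0 →I1  (I1 outputs flow p/I1)
bond 3 →J1  (C1: C, integral causality)
bond 2 →R1  (J1 effort already set via bond 3)
bond 4 →R2  (J1 effort already set via bond 3)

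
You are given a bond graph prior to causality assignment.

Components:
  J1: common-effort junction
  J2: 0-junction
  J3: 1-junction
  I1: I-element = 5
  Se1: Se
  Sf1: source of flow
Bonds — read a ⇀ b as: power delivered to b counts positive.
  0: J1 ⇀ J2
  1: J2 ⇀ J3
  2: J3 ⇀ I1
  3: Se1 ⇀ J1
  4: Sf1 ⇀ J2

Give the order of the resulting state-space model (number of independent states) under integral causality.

1  (I1 all integral)

bond 3 stroke→J1  (Se1 fixes effort; stroke away)
bond 4 stroke→Sf1  (source Sf1 imposes f)
bond 0 stroke→J2  (0-jn J1 has e-setter on 3)
bond 1 stroke→J3  (common-e at J2 fixed by 0)
bond 2 stroke→I1  (closing 1-jn rule on J3)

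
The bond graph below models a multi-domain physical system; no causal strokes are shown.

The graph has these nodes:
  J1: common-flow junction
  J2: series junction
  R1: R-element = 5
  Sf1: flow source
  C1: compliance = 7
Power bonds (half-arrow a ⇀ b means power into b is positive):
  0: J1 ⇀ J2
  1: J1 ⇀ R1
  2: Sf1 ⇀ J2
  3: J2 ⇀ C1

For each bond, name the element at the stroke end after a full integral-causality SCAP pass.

#0 stroke→J2
#1 stroke→J1
#2 stroke→Sf1
#3 stroke→J2

bond 2 stroke at Sf1  (source Sf1 imposes f)
bond 0 stroke at J2  (J2 flow already set via bond 2)
bond 3 stroke at J2  (common-f at J2 fixed by 2)
bond 1 stroke at J1  (common-f at J1 fixed by 0)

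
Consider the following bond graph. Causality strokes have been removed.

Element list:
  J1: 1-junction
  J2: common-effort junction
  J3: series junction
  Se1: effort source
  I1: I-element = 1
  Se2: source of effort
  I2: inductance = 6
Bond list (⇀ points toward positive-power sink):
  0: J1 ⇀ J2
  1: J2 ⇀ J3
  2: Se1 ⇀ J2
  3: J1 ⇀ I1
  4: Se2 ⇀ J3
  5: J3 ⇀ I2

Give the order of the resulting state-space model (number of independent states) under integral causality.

2  (I1, I2 all integral)

bond 2 stroke→J2  (Se1 (Se) sets effort on bond)
bond 4 stroke→J3  (Se2 (Se) sets effort on bond)
bond 0 stroke→J1  (J2: bond 2 brought effort, rest push out)
bond 1 stroke→J3  (J2 effort already set via bond 2)
bond 5 stroke→I2  (J3 needs exactly one f-in)
bond 3 stroke→I1  (closing 1-jn rule on J1)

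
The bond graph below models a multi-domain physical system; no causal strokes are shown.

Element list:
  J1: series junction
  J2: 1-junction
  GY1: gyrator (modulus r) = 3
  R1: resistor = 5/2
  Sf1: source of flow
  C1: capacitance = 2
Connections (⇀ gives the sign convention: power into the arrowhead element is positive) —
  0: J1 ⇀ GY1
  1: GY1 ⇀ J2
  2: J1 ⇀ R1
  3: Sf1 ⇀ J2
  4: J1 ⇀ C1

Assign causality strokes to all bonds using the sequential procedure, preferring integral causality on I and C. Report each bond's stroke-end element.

β0 stroke→J1
β1 stroke→J2
β2 stroke→R1
β3 stroke→Sf1
β4 stroke→J1

bond 3 |Sf1  (source Sf1 imposes f)
bond 1 |J2  (1-jn J2 has f-setter on 3)
bond 0 |J1  (GY1 both-in/both-out from 1)
bond 4 |J1  (C1 integral (e out))
bond 2 |R1  (J1 needs exactly one f-in)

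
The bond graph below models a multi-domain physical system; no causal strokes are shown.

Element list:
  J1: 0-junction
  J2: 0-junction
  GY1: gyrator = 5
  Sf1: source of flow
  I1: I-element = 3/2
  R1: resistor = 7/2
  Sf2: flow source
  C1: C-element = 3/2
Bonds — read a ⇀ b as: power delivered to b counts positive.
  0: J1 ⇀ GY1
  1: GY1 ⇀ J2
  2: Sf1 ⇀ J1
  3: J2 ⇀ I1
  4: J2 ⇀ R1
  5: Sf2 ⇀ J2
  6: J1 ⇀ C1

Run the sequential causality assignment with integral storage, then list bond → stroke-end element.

β2 |Sf1  (Sf1: flow source, stroke at near end)
β5 |Sf2  (source Sf2 imposes f)
β3 |I1  (prefer integral on I1)
β6 |J1  (prefer integral on C1)
β0 |GY1  (common-e at J1 fixed by 6)
β1 |GY1  (GY1: gyrator matches bond 0)
β4 |J2  (J2 needs exactly one e-in)

bond 0 stroke at GY1
bond 1 stroke at GY1
bond 2 stroke at Sf1
bond 3 stroke at I1
bond 4 stroke at J2
bond 5 stroke at Sf2
bond 6 stroke at J1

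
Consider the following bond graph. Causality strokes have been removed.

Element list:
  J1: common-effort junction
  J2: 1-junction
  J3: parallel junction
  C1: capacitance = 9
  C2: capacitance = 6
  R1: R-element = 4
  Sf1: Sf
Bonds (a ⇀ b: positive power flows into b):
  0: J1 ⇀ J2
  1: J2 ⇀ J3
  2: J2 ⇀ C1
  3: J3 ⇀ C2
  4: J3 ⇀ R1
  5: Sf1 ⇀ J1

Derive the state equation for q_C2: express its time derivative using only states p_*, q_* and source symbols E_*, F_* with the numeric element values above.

dq_C2/dt = F_Sf1 - q_C2/24

β5 stroke→Sf1  (Sf1 fixes flow; stroke at Sf1)
β0 stroke→J1  (closing 0-jn rule on J1)
β1 stroke→J2  (common-f at J2 fixed by 0)
β2 stroke→J2  (1-jn J2 has f-setter on 0)
β3 stroke→J3  (prefer integral on C2)
β4 stroke→R1  (common-e at J3 fixed by 3)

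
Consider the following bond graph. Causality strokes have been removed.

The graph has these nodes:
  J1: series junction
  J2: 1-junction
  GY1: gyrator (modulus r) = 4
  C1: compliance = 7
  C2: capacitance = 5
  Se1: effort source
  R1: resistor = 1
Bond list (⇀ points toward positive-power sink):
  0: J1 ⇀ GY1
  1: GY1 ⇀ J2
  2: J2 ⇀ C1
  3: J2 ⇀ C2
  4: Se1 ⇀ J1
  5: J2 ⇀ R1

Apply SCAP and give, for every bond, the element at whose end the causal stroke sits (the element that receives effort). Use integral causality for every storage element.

#4 |J1  (Se1 (Se) sets effort on bond)
#0 |GY1  (only one flow-in slot at J1)
#1 |GY1  (GY1 both-in/both-out from 0)
#2 |J2  (J2 flow already set via bond 1)
#3 |J2  (1-jn J2 has f-setter on 1)
#5 |J2  (J2: bond 1 brought flow, rest push out)

bond 0 |GY1
bond 1 |GY1
bond 2 |J2
bond 3 |J2
bond 4 |J1
bond 5 |J2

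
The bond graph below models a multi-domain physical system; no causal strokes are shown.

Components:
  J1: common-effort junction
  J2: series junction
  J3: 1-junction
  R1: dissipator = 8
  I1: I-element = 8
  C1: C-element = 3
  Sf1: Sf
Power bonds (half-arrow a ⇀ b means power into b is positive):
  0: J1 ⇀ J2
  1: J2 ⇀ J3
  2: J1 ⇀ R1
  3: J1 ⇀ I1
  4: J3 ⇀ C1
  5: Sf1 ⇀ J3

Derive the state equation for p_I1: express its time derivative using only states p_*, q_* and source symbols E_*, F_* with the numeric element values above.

b5 stroke at Sf1  (Sf1: flow source, stroke at near end)
b1 stroke at J3  (J3 flow already set via bond 5)
b4 stroke at J3  (1-jn J3 has f-setter on 5)
b0 stroke at J2  (1-jn J2 has f-setter on 1)
b3 stroke at I1  (I1 integral (f out))
b2 stroke at J1  (closing 0-jn rule on J1)

dp_I1/dt = -8*F_Sf1 - p_I1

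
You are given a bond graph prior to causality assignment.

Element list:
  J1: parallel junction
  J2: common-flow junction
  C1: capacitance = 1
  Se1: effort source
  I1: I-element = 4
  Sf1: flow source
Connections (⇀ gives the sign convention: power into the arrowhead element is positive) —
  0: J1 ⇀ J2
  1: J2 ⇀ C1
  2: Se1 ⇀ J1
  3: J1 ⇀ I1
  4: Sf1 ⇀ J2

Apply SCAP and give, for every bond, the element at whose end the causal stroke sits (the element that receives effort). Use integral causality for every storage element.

bond 0 →J2
bond 1 →J2
bond 2 →J1
bond 3 →I1
bond 4 →Sf1

β2 →J1  (Se1: effort source, stroke at far end)
β4 →Sf1  (Sf1 (Sf) sets flow on bond)
β0 →J2  (J1: bond 2 brought effort, rest push out)
β3 →I1  (0-jn J1 has e-setter on 2)
β1 →J2  (1-jn J2 has f-setter on 4)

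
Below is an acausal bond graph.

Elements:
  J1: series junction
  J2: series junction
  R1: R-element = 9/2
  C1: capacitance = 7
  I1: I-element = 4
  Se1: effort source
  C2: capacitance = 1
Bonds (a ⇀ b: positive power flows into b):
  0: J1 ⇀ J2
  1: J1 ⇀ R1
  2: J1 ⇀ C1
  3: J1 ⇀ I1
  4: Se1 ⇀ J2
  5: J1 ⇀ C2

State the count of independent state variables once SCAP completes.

3  (C1, C2, I1 all integral)

#4 |J2  (Se1 (Se) sets effort on bond)
#0 |J1  (J2: last free bond brings flow in)
#2 |J1  (prefer integral on C1)
#3 |I1  (I1 integral (f out))
#1 |J1  (common-f at J1 fixed by 3)
#5 |J1  (common-f at J1 fixed by 3)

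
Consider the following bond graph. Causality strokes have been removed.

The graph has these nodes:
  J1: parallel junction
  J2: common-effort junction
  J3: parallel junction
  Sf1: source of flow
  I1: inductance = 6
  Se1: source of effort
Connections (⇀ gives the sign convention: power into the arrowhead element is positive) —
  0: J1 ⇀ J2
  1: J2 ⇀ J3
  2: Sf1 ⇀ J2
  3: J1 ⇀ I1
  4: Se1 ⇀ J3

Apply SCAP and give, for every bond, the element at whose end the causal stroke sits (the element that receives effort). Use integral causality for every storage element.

β2 →Sf1  (source Sf1 imposes f)
β4 →J3  (source Se1 imposes e)
β1 →J2  (J3 effort already set via bond 4)
β0 →J1  (J2 effort already set via bond 1)
β3 →I1  (0-jn J1 has e-setter on 0)

β0 stroke→J1
β1 stroke→J2
β2 stroke→Sf1
β3 stroke→I1
β4 stroke→J3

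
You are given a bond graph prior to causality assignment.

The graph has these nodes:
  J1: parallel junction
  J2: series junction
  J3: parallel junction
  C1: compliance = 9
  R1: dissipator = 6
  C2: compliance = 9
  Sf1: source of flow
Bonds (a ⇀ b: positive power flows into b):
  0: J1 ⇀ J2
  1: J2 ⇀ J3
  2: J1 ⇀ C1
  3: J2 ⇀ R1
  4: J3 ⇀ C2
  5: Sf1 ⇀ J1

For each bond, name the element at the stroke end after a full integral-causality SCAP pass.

b0 stroke→J2
b1 stroke→J2
b2 stroke→J1
b3 stroke→R1
b4 stroke→J3
b5 stroke→Sf1

b5 stroke at Sf1  (Sf1 (Sf) sets flow on bond)
b2 stroke at J1  (C1 integral (e out))
b0 stroke at J2  (common-e at J1 fixed by 2)
b4 stroke at J3  (C2: C, integral causality)
b1 stroke at J2  (J3 effort already set via bond 4)
b3 stroke at R1  (only one flow-in slot at J2)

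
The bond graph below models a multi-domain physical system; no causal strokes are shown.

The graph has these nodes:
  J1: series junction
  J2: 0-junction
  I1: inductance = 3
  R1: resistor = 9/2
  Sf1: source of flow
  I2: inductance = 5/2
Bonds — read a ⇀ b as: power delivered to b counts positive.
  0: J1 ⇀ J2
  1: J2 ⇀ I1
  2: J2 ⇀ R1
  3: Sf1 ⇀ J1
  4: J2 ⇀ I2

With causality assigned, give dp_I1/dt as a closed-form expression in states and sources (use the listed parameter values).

#3 stroke at Sf1  (source Sf1 imposes f)
#0 stroke at J1  (J1 flow already set via bond 3)
#1 stroke at I1  (I1: I, integral causality)
#4 stroke at I2  (I2 outputs flow p/I2)
#2 stroke at J2  (J2 needs exactly one e-in)

dp_I1/dt = 9*F_Sf1/2 - 3*p_I1/2 - 9*p_I2/5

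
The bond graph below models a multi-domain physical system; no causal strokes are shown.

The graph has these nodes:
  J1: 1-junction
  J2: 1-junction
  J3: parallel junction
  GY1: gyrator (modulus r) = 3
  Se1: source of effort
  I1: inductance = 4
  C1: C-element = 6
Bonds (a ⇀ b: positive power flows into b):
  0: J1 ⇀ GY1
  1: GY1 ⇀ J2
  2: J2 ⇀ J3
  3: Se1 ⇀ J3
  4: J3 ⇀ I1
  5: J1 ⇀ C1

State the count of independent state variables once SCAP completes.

bond 3 stroke→J3  (source Se1 imposes e)
bond 2 stroke→J2  (J3 effort already set via bond 3)
bond 4 stroke→I1  (common-e at J3 fixed by 3)
bond 1 stroke→GY1  (J2: last free bond brings flow in)
bond 0 stroke→GY1  (through GY1, causality inverts; strokes same side of GY1)
bond 5 stroke→J1  (J1: bond 0 brought flow, rest push out)

2  (C1, I1 all integral)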